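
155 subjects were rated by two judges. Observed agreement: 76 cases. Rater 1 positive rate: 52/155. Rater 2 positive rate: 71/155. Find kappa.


P_o = 76/155 = 0.490323
P_e = (52*71 + 103*84) / 24025 = 0.513798
kappa = (P_o - P_e) / (1 - P_e)
kappa = (0.490323 - 0.513798) / (1 - 0.513798)
kappa = -0.0483

-0.0483


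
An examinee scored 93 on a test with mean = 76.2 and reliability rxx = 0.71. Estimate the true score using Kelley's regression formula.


T_est = rxx * X + (1 - rxx) * mean
T_est = 0.71 * 93 + 0.29 * 76.2
T_est = 66.03 + 22.098
T_est = 88.128

88.128


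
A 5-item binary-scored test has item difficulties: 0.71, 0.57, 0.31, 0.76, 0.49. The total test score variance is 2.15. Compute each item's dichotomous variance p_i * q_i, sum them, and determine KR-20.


For each item, compute p_i * q_i:
  Item 1: 0.71 * 0.29 = 0.2059
  Item 2: 0.57 * 0.43 = 0.2451
  Item 3: 0.31 * 0.69 = 0.2139
  Item 4: 0.76 * 0.24 = 0.1824
  Item 5: 0.49 * 0.51 = 0.2499
Sum(p_i * q_i) = 0.2059 + 0.2451 + 0.2139 + 0.1824 + 0.2499 = 1.0972
KR-20 = (k/(k-1)) * (1 - Sum(p_i*q_i) / Var_total)
= (5/4) * (1 - 1.0972/2.15)
= 1.25 * 0.4897
KR-20 = 0.6121

0.6121


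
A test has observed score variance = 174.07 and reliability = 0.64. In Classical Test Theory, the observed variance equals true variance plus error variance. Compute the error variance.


var_true = rxx * var_obs = 0.64 * 174.07 = 111.4048
var_error = var_obs - var_true
var_error = 174.07 - 111.4048
var_error = 62.6652

62.6652


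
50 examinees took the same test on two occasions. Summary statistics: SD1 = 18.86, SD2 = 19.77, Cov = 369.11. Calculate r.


r = cov(X,Y) / (SD_X * SD_Y)
r = 369.11 / (18.86 * 19.77)
r = 369.11 / 372.8622
r = 0.9899

0.9899


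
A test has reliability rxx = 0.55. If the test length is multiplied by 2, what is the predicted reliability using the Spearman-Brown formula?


r_new = (n * rxx) / (1 + (n-1) * rxx)
r_new = (2 * 0.55) / (1 + 1 * 0.55)
r_new = 1.1 / 1.55
r_new = 0.7097

0.7097


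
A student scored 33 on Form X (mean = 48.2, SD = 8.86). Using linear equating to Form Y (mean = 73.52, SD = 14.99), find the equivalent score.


slope = SD_Y / SD_X = 14.99 / 8.86 ~ 1.6919
intercept = mean_Y - slope * mean_X = 73.52 - (14.99 / 8.86) * 48.2 ~ -8.0283
Y = slope * X + intercept. To avoid rounding drift from the rounded slope/intercept, evaluate the equivalent form Y = mean_Y + SD_Y * (X - mean_X) / SD_X at full precision:
Y = 73.52 + 14.99 * (33 - 48.2) / 8.86
Y = 73.52 - 14.99 * 15.2 / 8.86
Y = 73.52 - 227.848 / 8.86
Y = 73.52 - 25.7165
Y = 47.8035

47.8035


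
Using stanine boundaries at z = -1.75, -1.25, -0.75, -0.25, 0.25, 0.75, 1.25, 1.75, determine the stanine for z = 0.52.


Stanine boundaries: [-1.75, -1.25, -0.75, -0.25, 0.25, 0.75, 1.25, 1.75]
z = 0.52
Check each boundary:
  z >= -1.75 -> could be stanine 2
  z >= -1.25 -> could be stanine 3
  z >= -0.75 -> could be stanine 4
  z >= -0.25 -> could be stanine 5
  z >= 0.25 -> could be stanine 6
  z < 0.75
  z < 1.25
  z < 1.75
Highest qualifying boundary gives stanine = 6

6


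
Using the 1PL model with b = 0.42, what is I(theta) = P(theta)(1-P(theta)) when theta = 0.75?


P = 1/(1+exp(-(0.75-0.42))) = 0.5818
I = P*(1-P) = 0.5818 * 0.4182
I = 0.2433

0.2433


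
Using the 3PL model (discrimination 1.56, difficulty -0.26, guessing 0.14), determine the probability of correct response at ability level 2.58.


logit = 1.56*(2.58 - -0.26) = 4.4304
P* = 1/(1 + exp(-4.4304)) = 0.9882
P = 0.14 + (1 - 0.14) * 0.9882
P = 0.9899

0.9899


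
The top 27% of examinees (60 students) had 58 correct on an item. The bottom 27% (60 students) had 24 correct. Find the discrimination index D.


p_upper = 58/60 = 0.9667
p_lower = 24/60 = 0.4
D = 0.9667 - 0.4 = 0.5667

0.5667


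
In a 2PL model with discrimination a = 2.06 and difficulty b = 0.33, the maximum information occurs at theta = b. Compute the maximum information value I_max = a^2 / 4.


For 2PL, max info at theta = b = 0.33
I_max = a^2 / 4 = 2.06^2 / 4
= 4.2436 / 4
I_max = 1.0609

1.0609


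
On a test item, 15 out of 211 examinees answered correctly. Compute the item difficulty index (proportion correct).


Item difficulty p = number correct / total examinees
p = 15 / 211
p = 0.0711

0.0711


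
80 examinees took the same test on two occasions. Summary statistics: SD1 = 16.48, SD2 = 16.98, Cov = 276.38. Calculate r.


r = cov(X,Y) / (SD_X * SD_Y)
r = 276.38 / (16.48 * 16.98)
r = 276.38 / 279.8304
r = 0.9877

0.9877


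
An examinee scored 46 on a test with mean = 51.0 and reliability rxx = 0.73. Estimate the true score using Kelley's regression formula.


T_est = rxx * X + (1 - rxx) * mean
T_est = 0.73 * 46 + 0.27 * 51.0
T_est = 33.58 + 13.77
T_est = 47.35

47.35


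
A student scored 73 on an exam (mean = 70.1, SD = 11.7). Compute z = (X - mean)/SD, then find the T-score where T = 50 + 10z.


z = (X - mean) / SD = (73 - 70.1) / 11.7
z = 2.9 / 11.7
z = 0.2479
T-score = T = 50 + 10z
Carry z at full precision (z = 2.9 / 11.7) into the conversion:
T-score = 50 + 10 * (2.9 / 11.7) = 50 + 29 / 11.7
T-score = 50 + 2.4786
T-score = 52.4786

52.4786


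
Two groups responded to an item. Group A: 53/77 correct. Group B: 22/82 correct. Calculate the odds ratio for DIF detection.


Odds_A = 53/24 = 2.2083
Odds_B = 22/60 = 0.3667
OR = Odds_A / Odds_B = 2.2083 / 0.3667
Exactly, OR = (53 * 60) / (24 * 22) = 3180 / 528
OR = 6.0227

6.0227


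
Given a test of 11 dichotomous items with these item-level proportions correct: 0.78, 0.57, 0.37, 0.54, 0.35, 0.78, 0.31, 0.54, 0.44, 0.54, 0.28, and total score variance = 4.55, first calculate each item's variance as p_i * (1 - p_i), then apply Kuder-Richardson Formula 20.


For each item, compute p_i * q_i:
  Item 1: 0.78 * 0.22 = 0.1716
  Item 2: 0.57 * 0.43 = 0.2451
  Item 3: 0.37 * 0.63 = 0.2331
  Item 4: 0.54 * 0.46 = 0.2484
  Item 5: 0.35 * 0.65 = 0.2275
  Item 6: 0.78 * 0.22 = 0.1716
  Item 7: 0.31 * 0.69 = 0.2139
  Item 8: 0.54 * 0.46 = 0.2484
  Item 9: 0.44 * 0.56 = 0.2464
  Item 10: 0.54 * 0.46 = 0.2484
  Item 11: 0.28 * 0.72 = 0.2016
Sum(p_i * q_i) = 0.1716 + 0.2451 + 0.2331 + 0.2484 + 0.2275 + 0.1716 + 0.2139 + 0.2484 + 0.2464 + 0.2484 + 0.2016 = 2.456
KR-20 = (k/(k-1)) * (1 - Sum(p_i*q_i) / Var_total)
= (11/10) * (1 - 2.456/4.55)
= 1.1 * 0.4602
KR-20 = 0.5062

0.5062


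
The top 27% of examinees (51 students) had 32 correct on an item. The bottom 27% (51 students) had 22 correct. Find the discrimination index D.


p_upper = 32/51 = 0.6275
p_lower = 22/51 = 0.4314
D = 0.6275 - 0.4314 = 0.1961

0.1961


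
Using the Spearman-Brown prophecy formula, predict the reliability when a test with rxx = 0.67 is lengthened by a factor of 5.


r_new = (n * rxx) / (1 + (n-1) * rxx)
r_new = (5 * 0.67) / (1 + 4 * 0.67)
r_new = 3.35 / 3.68
r_new = 0.9103

0.9103


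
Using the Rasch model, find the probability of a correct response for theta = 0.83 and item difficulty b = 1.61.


theta - b = 0.83 - 1.61 = -0.78
exp(-(theta - b)) = exp(0.78) = 2.1815
P = 1 / (1 + 2.1815)
P = 0.3143

0.3143


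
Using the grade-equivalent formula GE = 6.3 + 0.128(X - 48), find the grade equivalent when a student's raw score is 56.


raw - median = 56 - 48 = 8
slope * diff = 0.128 * 8 = 1.024
GE = 6.3 + 1.024
GE = 7.324

7.324


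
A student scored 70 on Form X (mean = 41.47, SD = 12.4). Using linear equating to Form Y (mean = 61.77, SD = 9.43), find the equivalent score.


slope = SD_Y / SD_X = 9.43 / 12.4 ~ 0.7605
intercept = mean_Y - slope * mean_X = 61.77 - (9.43 / 12.4) * 41.47 ~ 30.2327
Y = slope * X + intercept. To avoid rounding drift from the rounded slope/intercept, evaluate the equivalent form Y = mean_Y + SD_Y * (X - mean_X) / SD_X at full precision:
Y = 61.77 + 9.43 * (70 - 41.47) / 12.4
Y = 61.77 + 9.43 * 28.53 / 12.4
Y = 61.77 + 269.0379 / 12.4
Y = 61.77 + 21.6966
Y = 83.4666

83.4666


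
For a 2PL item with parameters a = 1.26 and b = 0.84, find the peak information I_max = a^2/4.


For 2PL, max info at theta = b = 0.84
I_max = a^2 / 4 = 1.26^2 / 4
= 1.5876 / 4
I_max = 0.3969

0.3969


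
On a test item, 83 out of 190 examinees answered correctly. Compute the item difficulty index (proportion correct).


Item difficulty p = number correct / total examinees
p = 83 / 190
p = 0.4368

0.4368


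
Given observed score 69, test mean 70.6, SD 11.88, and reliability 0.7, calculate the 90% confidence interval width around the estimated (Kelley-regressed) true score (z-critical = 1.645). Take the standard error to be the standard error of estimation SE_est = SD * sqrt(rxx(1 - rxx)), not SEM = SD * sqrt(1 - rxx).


True score estimate = 0.7*69 + 0.3*70.6 = 69.48
SE_est = SD * sqrt(rxx * (1 - rxx)) = 11.88 * sqrt(0.7 * 0.3) = 11.88 * sqrt(0.21) = 5.4441
CI = T_est +/- z * SE_est, so width = 2 * z * SE_est = 2 * 1.645 * 5.4441
Width = 17.9111

17.9111


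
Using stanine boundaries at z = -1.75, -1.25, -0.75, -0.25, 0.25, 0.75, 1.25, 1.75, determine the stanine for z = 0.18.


Stanine boundaries: [-1.75, -1.25, -0.75, -0.25, 0.25, 0.75, 1.25, 1.75]
z = 0.18
Check each boundary:
  z >= -1.75 -> could be stanine 2
  z >= -1.25 -> could be stanine 3
  z >= -0.75 -> could be stanine 4
  z >= -0.25 -> could be stanine 5
  z < 0.25
  z < 0.75
  z < 1.25
  z < 1.75
Highest qualifying boundary gives stanine = 5

5


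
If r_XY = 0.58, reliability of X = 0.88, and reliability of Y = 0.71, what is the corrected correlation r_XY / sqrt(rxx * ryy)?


r_corrected = rxy / sqrt(rxx * ryy)
= 0.58 / sqrt(0.88 * 0.71)
= 0.58 / sqrt(0.6248)
= 0.58 / 0.790443
r_corrected = 0.7338

0.7338


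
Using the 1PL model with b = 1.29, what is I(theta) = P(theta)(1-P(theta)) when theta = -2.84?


P = 1/(1+exp(-(-2.84-1.29))) = 0.0158
I = P*(1-P) = 0.0158 * 0.9842
I = 0.0156

0.0156


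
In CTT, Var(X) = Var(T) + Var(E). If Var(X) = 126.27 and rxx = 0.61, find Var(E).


var_true = rxx * var_obs = 0.61 * 126.27 = 77.0247
var_error = var_obs - var_true
var_error = 126.27 - 77.0247
var_error = 49.2453

49.2453


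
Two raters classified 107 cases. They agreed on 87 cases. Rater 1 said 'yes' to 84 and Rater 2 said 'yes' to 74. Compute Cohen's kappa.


P_o = 87/107 = 0.813084
P_e = (84*74 + 23*33) / 11449 = 0.609224
kappa = (P_o - P_e) / (1 - P_e)
kappa = (0.813084 - 0.609224) / (1 - 0.609224)
kappa = 0.5217

0.5217


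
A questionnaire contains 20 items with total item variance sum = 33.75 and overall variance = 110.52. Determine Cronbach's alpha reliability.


alpha = (k/(k-1)) * (1 - sum(si^2)/s_total^2)
= (20/19) * (1 - 33.75/110.52)
alpha = 0.7312

0.7312


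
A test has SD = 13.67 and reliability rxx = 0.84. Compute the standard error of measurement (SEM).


SEM = SD * sqrt(1 - rxx)
SEM = 13.67 * sqrt(1 - 0.84)
SEM = 13.67 * sqrt(0.16) = 13.67 * 0.4
SEM = 5.468

5.468


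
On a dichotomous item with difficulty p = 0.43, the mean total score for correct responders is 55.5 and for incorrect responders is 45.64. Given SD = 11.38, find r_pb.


q = 1 - p = 0.57
rpb = ((M1 - M0) / SD) * sqrt(p * q)
rpb = ((55.5 - 45.64) / 11.38) * sqrt(0.43 * 0.57)
rpb = 0.4289

0.4289


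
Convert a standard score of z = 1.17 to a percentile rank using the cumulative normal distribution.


CDF(z) = 0.5 * (1 + erf(z/sqrt(2)))
erf(0.8273) = 0.758
CDF = 0.879
Percentile rank = 0.879 * 100 = 87.9

87.9


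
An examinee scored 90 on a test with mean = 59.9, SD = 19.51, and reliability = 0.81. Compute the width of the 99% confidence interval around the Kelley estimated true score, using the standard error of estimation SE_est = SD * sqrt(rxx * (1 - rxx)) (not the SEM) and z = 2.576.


True score estimate = 0.81*90 + 0.19*59.9 = 84.281
SE_est = SD * sqrt(rxx * (1 - rxx)) = 19.51 * sqrt(0.81 * 0.19) = 19.51 * sqrt(0.1539) = 7.653791
CI = T_est +/- z * SE_est, so width = 2 * z * SE_est = 2 * 2.576 * 7.653791
Width = 39.4323

39.4323


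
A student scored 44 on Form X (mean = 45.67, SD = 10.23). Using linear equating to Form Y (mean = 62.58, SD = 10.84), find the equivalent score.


slope = SD_Y / SD_X = 10.84 / 10.23 ~ 1.0596
intercept = mean_Y - slope * mean_X = 62.58 - (10.84 / 10.23) * 45.67 ~ 14.1868
Y = slope * X + intercept. To avoid rounding drift from the rounded slope/intercept, evaluate the equivalent form Y = mean_Y + SD_Y * (X - mean_X) / SD_X at full precision:
Y = 62.58 + 10.84 * (44 - 45.67) / 10.23
Y = 62.58 - 10.84 * 1.67 / 10.23
Y = 62.58 - 18.1028 / 10.23
Y = 62.58 - 1.7696
Y = 60.8104

60.8104


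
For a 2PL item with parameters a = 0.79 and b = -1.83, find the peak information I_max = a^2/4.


For 2PL, max info at theta = b = -1.83
I_max = a^2 / 4 = 0.79^2 / 4
= 0.6241 / 4
I_max = 0.156

0.156


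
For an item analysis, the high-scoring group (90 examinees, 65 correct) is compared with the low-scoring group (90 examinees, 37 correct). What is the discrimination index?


p_upper = 65/90 = 0.7222
p_lower = 37/90 = 0.4111
D = 0.7222 - 0.4111 = 0.3111

0.3111


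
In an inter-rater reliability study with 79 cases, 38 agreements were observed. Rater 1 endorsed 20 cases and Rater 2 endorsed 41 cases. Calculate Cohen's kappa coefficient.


P_o = 38/79 = 0.481013
P_e = (20*41 + 59*38) / 6241 = 0.490627
kappa = (P_o - P_e) / (1 - P_e)
kappa = (0.481013 - 0.490627) / (1 - 0.490627)
kappa = -0.0189

-0.0189


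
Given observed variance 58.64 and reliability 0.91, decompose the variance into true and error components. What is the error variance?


var_true = rxx * var_obs = 0.91 * 58.64 = 53.3624
var_error = var_obs - var_true
var_error = 58.64 - 53.3624
var_error = 5.2776

5.2776


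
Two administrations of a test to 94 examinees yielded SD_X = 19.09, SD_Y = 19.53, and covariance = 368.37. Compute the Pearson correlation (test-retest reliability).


r = cov(X,Y) / (SD_X * SD_Y)
r = 368.37 / (19.09 * 19.53)
r = 368.37 / 372.8277
r = 0.988

0.988


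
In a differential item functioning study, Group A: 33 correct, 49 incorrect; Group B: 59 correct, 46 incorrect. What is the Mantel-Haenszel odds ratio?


Odds_A = 33/49 = 0.6735
Odds_B = 59/46 = 1.2826
OR = Odds_A / Odds_B = 0.6735 / 1.2826
Exactly, OR = (33 * 46) / (49 * 59) = 1518 / 2891
OR = 0.5251

0.5251


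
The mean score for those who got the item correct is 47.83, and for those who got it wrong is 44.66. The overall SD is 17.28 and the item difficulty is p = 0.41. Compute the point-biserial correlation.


q = 1 - p = 0.59
rpb = ((M1 - M0) / SD) * sqrt(p * q)
rpb = ((47.83 - 44.66) / 17.28) * sqrt(0.41 * 0.59)
rpb = 0.0902

0.0902


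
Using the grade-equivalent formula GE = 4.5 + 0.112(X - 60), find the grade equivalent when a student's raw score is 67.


raw - median = 67 - 60 = 7
slope * diff = 0.112 * 7 = 0.784
GE = 4.5 + 0.784
GE = 5.284

5.284


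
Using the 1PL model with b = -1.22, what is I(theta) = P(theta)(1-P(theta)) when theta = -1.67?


P = 1/(1+exp(-(-1.67--1.22))) = 0.3894
I = P*(1-P) = 0.3894 * 0.6106
I = 0.2378

0.2378


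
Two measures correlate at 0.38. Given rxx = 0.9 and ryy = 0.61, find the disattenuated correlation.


r_corrected = rxy / sqrt(rxx * ryy)
= 0.38 / sqrt(0.9 * 0.61)
= 0.38 / sqrt(0.549)
= 0.38 / 0.740945
r_corrected = 0.5129

0.5129


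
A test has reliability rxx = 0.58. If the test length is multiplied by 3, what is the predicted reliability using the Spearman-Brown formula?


r_new = (n * rxx) / (1 + (n-1) * rxx)
r_new = (3 * 0.58) / (1 + 2 * 0.58)
r_new = 1.74 / 2.16
r_new = 0.8056

0.8056


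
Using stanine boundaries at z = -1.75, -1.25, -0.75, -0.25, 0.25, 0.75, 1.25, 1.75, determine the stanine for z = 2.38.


Stanine boundaries: [-1.75, -1.25, -0.75, -0.25, 0.25, 0.75, 1.25, 1.75]
z = 2.38
Check each boundary:
  z >= -1.75 -> could be stanine 2
  z >= -1.25 -> could be stanine 3
  z >= -0.75 -> could be stanine 4
  z >= -0.25 -> could be stanine 5
  z >= 0.25 -> could be stanine 6
  z >= 0.75 -> could be stanine 7
  z >= 1.25 -> could be stanine 8
  z >= 1.75 -> could be stanine 9
Highest qualifying boundary gives stanine = 9

9


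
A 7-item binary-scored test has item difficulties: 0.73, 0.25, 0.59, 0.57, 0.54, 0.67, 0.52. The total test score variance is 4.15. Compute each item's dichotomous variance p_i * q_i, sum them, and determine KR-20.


For each item, compute p_i * q_i:
  Item 1: 0.73 * 0.27 = 0.1971
  Item 2: 0.25 * 0.75 = 0.1875
  Item 3: 0.59 * 0.41 = 0.2419
  Item 4: 0.57 * 0.43 = 0.2451
  Item 5: 0.54 * 0.46 = 0.2484
  Item 6: 0.67 * 0.33 = 0.2211
  Item 7: 0.52 * 0.48 = 0.2496
Sum(p_i * q_i) = 0.1971 + 0.1875 + 0.2419 + 0.2451 + 0.2484 + 0.2211 + 0.2496 = 1.5907
KR-20 = (k/(k-1)) * (1 - Sum(p_i*q_i) / Var_total)
= (7/6) * (1 - 1.5907/4.15)
= 1.1667 * 0.6167
KR-20 = 0.7195

0.7195


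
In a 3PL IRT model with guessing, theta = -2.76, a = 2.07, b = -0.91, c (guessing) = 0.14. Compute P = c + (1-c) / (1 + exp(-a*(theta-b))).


logit = 2.07*(-2.76 - -0.91) = -3.8295
P* = 1/(1 + exp(--3.8295)) = 0.0213
P = 0.14 + (1 - 0.14) * 0.0213
P = 0.1583

0.1583


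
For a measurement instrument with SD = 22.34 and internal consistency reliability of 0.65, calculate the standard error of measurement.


SEM = SD * sqrt(1 - rxx)
SEM = 22.34 * sqrt(1 - 0.65)
SEM = 22.34 * sqrt(0.35) = 22.34 * 0.591608
SEM = 13.2165

13.2165


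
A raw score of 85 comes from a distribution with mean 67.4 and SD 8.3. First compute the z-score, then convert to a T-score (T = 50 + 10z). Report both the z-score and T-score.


z = (X - mean) / SD = (85 - 67.4) / 8.3
z = 17.6 / 8.3
z = 2.1205
T-score = T = 50 + 10z
Carry z at full precision (z = 17.6 / 8.3) into the conversion:
T-score = 50 + 10 * (17.6 / 8.3) = 50 + 176 / 8.3
T-score = 50 + 21.2048
T-score = 71.2048

71.2048


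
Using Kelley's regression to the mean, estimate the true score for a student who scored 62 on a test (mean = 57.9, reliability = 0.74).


T_est = rxx * X + (1 - rxx) * mean
T_est = 0.74 * 62 + 0.26 * 57.9
T_est = 45.88 + 15.054
T_est = 60.934

60.934


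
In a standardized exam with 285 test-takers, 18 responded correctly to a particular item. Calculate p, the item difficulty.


Item difficulty p = number correct / total examinees
p = 18 / 285
p = 0.0632

0.0632


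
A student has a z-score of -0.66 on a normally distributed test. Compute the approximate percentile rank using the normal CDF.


CDF(z) = 0.5 * (1 + erf(z/sqrt(2)))
erf(-0.4667) = -0.4907
CDF = 0.2546
Percentile rank = 0.2546 * 100 = 25.46

25.46


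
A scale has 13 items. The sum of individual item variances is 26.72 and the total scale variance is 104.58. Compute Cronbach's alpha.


alpha = (k/(k-1)) * (1 - sum(si^2)/s_total^2)
= (13/12) * (1 - 26.72/104.58)
alpha = 0.8065

0.8065


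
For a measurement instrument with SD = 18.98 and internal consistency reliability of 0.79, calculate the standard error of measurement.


SEM = SD * sqrt(1 - rxx)
SEM = 18.98 * sqrt(1 - 0.79)
SEM = 18.98 * sqrt(0.21) = 18.98 * 0.458258
SEM = 8.6977

8.6977


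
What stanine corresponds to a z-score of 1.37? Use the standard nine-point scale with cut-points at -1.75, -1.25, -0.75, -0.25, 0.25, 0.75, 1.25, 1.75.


Stanine boundaries: [-1.75, -1.25, -0.75, -0.25, 0.25, 0.75, 1.25, 1.75]
z = 1.37
Check each boundary:
  z >= -1.75 -> could be stanine 2
  z >= -1.25 -> could be stanine 3
  z >= -0.75 -> could be stanine 4
  z >= -0.25 -> could be stanine 5
  z >= 0.25 -> could be stanine 6
  z >= 0.75 -> could be stanine 7
  z >= 1.25 -> could be stanine 8
  z < 1.75
Highest qualifying boundary gives stanine = 8

8


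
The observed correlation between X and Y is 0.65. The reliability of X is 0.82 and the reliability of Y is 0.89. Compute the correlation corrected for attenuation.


r_corrected = rxy / sqrt(rxx * ryy)
= 0.65 / sqrt(0.82 * 0.89)
= 0.65 / sqrt(0.7298)
= 0.65 / 0.854283
r_corrected = 0.7609

0.7609


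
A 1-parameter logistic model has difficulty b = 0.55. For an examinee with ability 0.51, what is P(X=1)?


theta - b = 0.51 - 0.55 = -0.04
exp(-(theta - b)) = exp(0.04) = 1.0408
P = 1 / (1 + 1.0408)
P = 0.49

0.49


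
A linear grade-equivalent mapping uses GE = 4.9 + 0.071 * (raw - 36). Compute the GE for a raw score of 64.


raw - median = 64 - 36 = 28
slope * diff = 0.071 * 28 = 1.988
GE = 4.9 + 1.988
GE = 6.888

6.888


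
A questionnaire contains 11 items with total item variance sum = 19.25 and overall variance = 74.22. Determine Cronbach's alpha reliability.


alpha = (k/(k-1)) * (1 - sum(si^2)/s_total^2)
= (11/10) * (1 - 19.25/74.22)
alpha = 0.8147

0.8147


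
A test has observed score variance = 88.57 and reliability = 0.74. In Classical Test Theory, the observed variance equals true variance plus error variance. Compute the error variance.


var_true = rxx * var_obs = 0.74 * 88.57 = 65.5418
var_error = var_obs - var_true
var_error = 88.57 - 65.5418
var_error = 23.0282

23.0282


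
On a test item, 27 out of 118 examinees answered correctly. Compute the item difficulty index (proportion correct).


Item difficulty p = number correct / total examinees
p = 27 / 118
p = 0.2288

0.2288


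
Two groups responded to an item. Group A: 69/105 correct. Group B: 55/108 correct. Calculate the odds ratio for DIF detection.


Odds_A = 69/36 = 1.9167
Odds_B = 55/53 = 1.0377
OR = Odds_A / Odds_B = 1.9167 / 1.0377
Exactly, OR = (69 * 53) / (36 * 55) = 3657 / 1980
OR = 1.847

1.847


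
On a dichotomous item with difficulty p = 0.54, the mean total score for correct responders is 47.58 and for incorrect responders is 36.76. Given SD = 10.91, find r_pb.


q = 1 - p = 0.46
rpb = ((M1 - M0) / SD) * sqrt(p * q)
rpb = ((47.58 - 36.76) / 10.91) * sqrt(0.54 * 0.46)
rpb = 0.4943

0.4943


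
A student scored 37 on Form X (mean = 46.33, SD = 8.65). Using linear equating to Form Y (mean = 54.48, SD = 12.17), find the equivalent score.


slope = SD_Y / SD_X = 12.17 / 8.65 ~ 1.4069
intercept = mean_Y - slope * mean_X = 54.48 - (12.17 / 8.65) * 46.33 ~ -10.7034
Y = slope * X + intercept. To avoid rounding drift from the rounded slope/intercept, evaluate the equivalent form Y = mean_Y + SD_Y * (X - mean_X) / SD_X at full precision:
Y = 54.48 + 12.17 * (37 - 46.33) / 8.65
Y = 54.48 - 12.17 * 9.33 / 8.65
Y = 54.48 - 113.5461 / 8.65
Y = 54.48 - 13.1267
Y = 41.3533

41.3533


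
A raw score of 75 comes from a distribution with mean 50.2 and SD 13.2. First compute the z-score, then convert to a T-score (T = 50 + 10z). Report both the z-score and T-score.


z = (X - mean) / SD = (75 - 50.2) / 13.2
z = 24.8 / 13.2
z = 1.8788
T-score = T = 50 + 10z
Carry z at full precision (z = 24.8 / 13.2) into the conversion:
T-score = 50 + 10 * (24.8 / 13.2) = 50 + 248 / 13.2
T-score = 50 + 18.7879
T-score = 68.7879

68.7879


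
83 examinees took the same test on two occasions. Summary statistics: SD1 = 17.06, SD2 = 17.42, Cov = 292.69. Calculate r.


r = cov(X,Y) / (SD_X * SD_Y)
r = 292.69 / (17.06 * 17.42)
r = 292.69 / 297.1852
r = 0.9849

0.9849


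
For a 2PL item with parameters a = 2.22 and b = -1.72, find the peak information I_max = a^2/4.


For 2PL, max info at theta = b = -1.72
I_max = a^2 / 4 = 2.22^2 / 4
= 4.9284 / 4
I_max = 1.2321

1.2321


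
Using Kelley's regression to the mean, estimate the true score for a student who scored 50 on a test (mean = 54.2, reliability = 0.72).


T_est = rxx * X + (1 - rxx) * mean
T_est = 0.72 * 50 + 0.28 * 54.2
T_est = 36.0 + 15.176
T_est = 51.176

51.176


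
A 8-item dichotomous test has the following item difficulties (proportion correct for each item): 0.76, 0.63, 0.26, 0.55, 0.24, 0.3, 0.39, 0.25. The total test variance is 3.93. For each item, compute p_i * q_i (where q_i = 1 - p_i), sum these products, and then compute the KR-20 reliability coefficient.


For each item, compute p_i * q_i:
  Item 1: 0.76 * 0.24 = 0.1824
  Item 2: 0.63 * 0.37 = 0.2331
  Item 3: 0.26 * 0.74 = 0.1924
  Item 4: 0.55 * 0.45 = 0.2475
  Item 5: 0.24 * 0.76 = 0.1824
  Item 6: 0.3 * 0.7 = 0.21
  Item 7: 0.39 * 0.61 = 0.2379
  Item 8: 0.25 * 0.75 = 0.1875
Sum(p_i * q_i) = 0.1824 + 0.2331 + 0.1924 + 0.2475 + 0.1824 + 0.21 + 0.2379 + 0.1875 = 1.6732
KR-20 = (k/(k-1)) * (1 - Sum(p_i*q_i) / Var_total)
= (8/7) * (1 - 1.6732/3.93)
= 1.1429 * 0.5742
KR-20 = 0.6563

0.6563


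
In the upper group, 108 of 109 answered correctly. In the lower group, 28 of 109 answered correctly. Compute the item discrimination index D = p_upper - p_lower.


p_upper = 108/109 = 0.9908
p_lower = 28/109 = 0.2569
D = 0.9908 - 0.2569 = 0.7339

0.7339


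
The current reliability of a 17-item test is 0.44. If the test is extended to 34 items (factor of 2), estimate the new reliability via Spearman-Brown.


r_new = (n * rxx) / (1 + (n-1) * rxx)
r_new = (2 * 0.44) / (1 + 1 * 0.44)
r_new = 0.88 / 1.44
r_new = 0.6111

0.6111


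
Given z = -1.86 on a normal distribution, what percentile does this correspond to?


CDF(z) = 0.5 * (1 + erf(z/sqrt(2)))
erf(-1.3152) = -0.9371
CDF = 0.0314
Percentile rank = 0.0314 * 100 = 3.14

3.14


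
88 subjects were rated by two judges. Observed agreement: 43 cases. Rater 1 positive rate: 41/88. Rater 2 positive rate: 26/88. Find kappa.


P_o = 43/88 = 0.488636
P_e = (41*26 + 47*62) / 7744 = 0.513946
kappa = (P_o - P_e) / (1 - P_e)
kappa = (0.488636 - 0.513946) / (1 - 0.513946)
kappa = -0.0521

-0.0521


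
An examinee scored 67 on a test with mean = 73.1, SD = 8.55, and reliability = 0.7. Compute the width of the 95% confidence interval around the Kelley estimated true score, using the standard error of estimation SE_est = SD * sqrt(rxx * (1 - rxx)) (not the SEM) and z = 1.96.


True score estimate = 0.7*67 + 0.3*73.1 = 68.83
SE_est = SD * sqrt(rxx * (1 - rxx)) = 8.55 * sqrt(0.7 * 0.3) = 8.55 * sqrt(0.21) = 3.918102
CI = T_est +/- z * SE_est, so width = 2 * z * SE_est = 2 * 1.96 * 3.918102
Width = 15.359

15.359


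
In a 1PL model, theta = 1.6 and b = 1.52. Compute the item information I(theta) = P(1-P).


P = 1/(1+exp(-(1.6-1.52))) = 0.52
I = P*(1-P) = 0.52 * 0.48
I = 0.2496

0.2496


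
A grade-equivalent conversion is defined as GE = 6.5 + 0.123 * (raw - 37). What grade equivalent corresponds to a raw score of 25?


raw - median = 25 - 37 = -12
slope * diff = 0.123 * -12 = -1.476
GE = 6.5 + -1.476
GE = 5.024

5.024


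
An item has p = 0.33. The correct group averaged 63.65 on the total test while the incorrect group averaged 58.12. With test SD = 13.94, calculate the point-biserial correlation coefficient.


q = 1 - p = 0.67
rpb = ((M1 - M0) / SD) * sqrt(p * q)
rpb = ((63.65 - 58.12) / 13.94) * sqrt(0.33 * 0.67)
rpb = 0.1865

0.1865


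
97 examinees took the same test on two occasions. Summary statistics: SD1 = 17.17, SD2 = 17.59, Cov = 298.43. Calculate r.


r = cov(X,Y) / (SD_X * SD_Y)
r = 298.43 / (17.17 * 17.59)
r = 298.43 / 302.0203
r = 0.9881

0.9881


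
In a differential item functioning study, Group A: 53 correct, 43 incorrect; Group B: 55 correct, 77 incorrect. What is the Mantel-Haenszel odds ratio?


Odds_A = 53/43 = 1.2326
Odds_B = 55/77 = 0.7143
OR = Odds_A / Odds_B = 1.2326 / 0.7143
Exactly, OR = (53 * 77) / (43 * 55) = 4081 / 2365
OR = 1.7256

1.7256


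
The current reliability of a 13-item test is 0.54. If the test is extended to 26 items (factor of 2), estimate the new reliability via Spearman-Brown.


r_new = (n * rxx) / (1 + (n-1) * rxx)
r_new = (2 * 0.54) / (1 + 1 * 0.54)
r_new = 1.08 / 1.54
r_new = 0.7013

0.7013


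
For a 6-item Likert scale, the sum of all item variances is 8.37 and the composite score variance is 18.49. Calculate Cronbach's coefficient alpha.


alpha = (k/(k-1)) * (1 - sum(si^2)/s_total^2)
= (6/5) * (1 - 8.37/18.49)
alpha = 0.6568

0.6568


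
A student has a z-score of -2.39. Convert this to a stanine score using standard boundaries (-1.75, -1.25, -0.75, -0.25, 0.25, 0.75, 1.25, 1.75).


Stanine boundaries: [-1.75, -1.25, -0.75, -0.25, 0.25, 0.75, 1.25, 1.75]
z = -2.39
Check each boundary:
  z < -1.75
  z < -1.25
  z < -0.75
  z < -0.25
  z < 0.25
  z < 0.75
  z < 1.25
  z < 1.75
Highest qualifying boundary gives stanine = 1

1


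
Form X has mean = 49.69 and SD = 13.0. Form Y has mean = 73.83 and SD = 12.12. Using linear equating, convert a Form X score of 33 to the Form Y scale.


slope = SD_Y / SD_X = 12.12 / 13.0 ~ 0.9323
intercept = mean_Y - slope * mean_X = 73.83 - (12.12 / 13.0) * 49.69 ~ 27.5036
Y = slope * X + intercept. To avoid rounding drift from the rounded slope/intercept, evaluate the equivalent form Y = mean_Y + SD_Y * (X - mean_X) / SD_X at full precision:
Y = 73.83 + 12.12 * (33 - 49.69) / 13.0
Y = 73.83 - 12.12 * 16.69 / 13.0
Y = 73.83 - 202.2828 / 13.0
Y = 73.83 - 15.5602
Y = 58.2698

58.2698


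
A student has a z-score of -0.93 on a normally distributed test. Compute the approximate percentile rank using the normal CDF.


CDF(z) = 0.5 * (1 + erf(z/sqrt(2)))
erf(-0.6576) = -0.6476
CDF = 0.1762
Percentile rank = 0.1762 * 100 = 17.62

17.62


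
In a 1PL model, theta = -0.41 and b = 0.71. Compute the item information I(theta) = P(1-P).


P = 1/(1+exp(-(-0.41-0.71))) = 0.246
I = P*(1-P) = 0.246 * 0.754
I = 0.1855

0.1855


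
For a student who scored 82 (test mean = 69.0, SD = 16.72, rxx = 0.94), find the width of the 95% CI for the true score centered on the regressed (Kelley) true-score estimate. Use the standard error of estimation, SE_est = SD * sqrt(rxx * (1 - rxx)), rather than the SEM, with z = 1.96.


True score estimate = 0.94*82 + 0.06*69.0 = 81.22
SE_est = SD * sqrt(rxx * (1 - rxx)) = 16.72 * sqrt(0.94 * 0.06) = 16.72 * sqrt(0.0564) = 3.97078
CI = T_est +/- z * SE_est, so width = 2 * z * SE_est = 2 * 1.96 * 3.97078
Width = 15.5655

15.5655


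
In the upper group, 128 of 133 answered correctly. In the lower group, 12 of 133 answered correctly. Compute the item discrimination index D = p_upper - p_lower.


p_upper = 128/133 = 0.9624
p_lower = 12/133 = 0.0902
D = 0.9624 - 0.0902 = 0.8722

0.8722


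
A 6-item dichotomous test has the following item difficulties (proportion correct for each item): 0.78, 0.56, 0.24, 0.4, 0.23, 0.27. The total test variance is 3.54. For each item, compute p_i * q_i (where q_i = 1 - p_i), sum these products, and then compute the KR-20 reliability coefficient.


For each item, compute p_i * q_i:
  Item 1: 0.78 * 0.22 = 0.1716
  Item 2: 0.56 * 0.44 = 0.2464
  Item 3: 0.24 * 0.76 = 0.1824
  Item 4: 0.4 * 0.6 = 0.24
  Item 5: 0.23 * 0.77 = 0.1771
  Item 6: 0.27 * 0.73 = 0.1971
Sum(p_i * q_i) = 0.1716 + 0.2464 + 0.1824 + 0.24 + 0.1771 + 0.1971 = 1.2146
KR-20 = (k/(k-1)) * (1 - Sum(p_i*q_i) / Var_total)
= (6/5) * (1 - 1.2146/3.54)
= 1.2 * 0.6569
KR-20 = 0.7883

0.7883


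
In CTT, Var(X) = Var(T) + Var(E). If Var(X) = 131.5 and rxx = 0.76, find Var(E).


var_true = rxx * var_obs = 0.76 * 131.5 = 99.94
var_error = var_obs - var_true
var_error = 131.5 - 99.94
var_error = 31.56

31.56


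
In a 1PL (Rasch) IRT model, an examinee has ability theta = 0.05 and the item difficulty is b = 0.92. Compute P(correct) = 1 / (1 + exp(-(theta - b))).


theta - b = 0.05 - 0.92 = -0.87
exp(-(theta - b)) = exp(0.87) = 2.3869
P = 1 / (1 + 2.3869)
P = 0.2953

0.2953


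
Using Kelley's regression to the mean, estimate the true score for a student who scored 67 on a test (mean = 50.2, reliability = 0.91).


T_est = rxx * X + (1 - rxx) * mean
T_est = 0.91 * 67 + 0.09 * 50.2
T_est = 60.97 + 4.518
T_est = 65.488

65.488


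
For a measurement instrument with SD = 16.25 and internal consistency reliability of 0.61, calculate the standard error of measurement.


SEM = SD * sqrt(1 - rxx)
SEM = 16.25 * sqrt(1 - 0.61)
SEM = 16.25 * sqrt(0.39) = 16.25 * 0.6245
SEM = 10.1481

10.1481


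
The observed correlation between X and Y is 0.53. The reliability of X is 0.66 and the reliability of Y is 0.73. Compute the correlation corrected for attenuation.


r_corrected = rxy / sqrt(rxx * ryy)
= 0.53 / sqrt(0.66 * 0.73)
= 0.53 / sqrt(0.4818)
= 0.53 / 0.694118
r_corrected = 0.7636

0.7636


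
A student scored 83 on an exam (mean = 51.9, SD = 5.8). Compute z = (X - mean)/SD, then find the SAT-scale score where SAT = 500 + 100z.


z = (X - mean) / SD = (83 - 51.9) / 5.8
z = 31.1 / 5.8
z = 5.3621
SAT-scale = SAT = 500 + 100z
Carry z at full precision (z = 31.1 / 5.8) into the conversion:
SAT-scale = 500 + 100 * (31.1 / 5.8) = 500 + 3110 / 5.8
SAT-scale = 500 + 536.2069
SAT-scale = 1036.2069

1036.2069


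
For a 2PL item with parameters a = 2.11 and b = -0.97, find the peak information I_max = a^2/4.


For 2PL, max info at theta = b = -0.97
I_max = a^2 / 4 = 2.11^2 / 4
= 4.4521 / 4
I_max = 1.113

1.113


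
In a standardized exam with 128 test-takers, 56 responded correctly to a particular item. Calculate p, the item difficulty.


Item difficulty p = number correct / total examinees
p = 56 / 128
p = 0.4375

0.4375


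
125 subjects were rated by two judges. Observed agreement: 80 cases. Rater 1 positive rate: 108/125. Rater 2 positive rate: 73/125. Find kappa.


P_o = 80/125 = 0.64
P_e = (108*73 + 17*52) / 15625 = 0.561152
kappa = (P_o - P_e) / (1 - P_e)
kappa = (0.64 - 0.561152) / (1 - 0.561152)
kappa = 0.1797

0.1797


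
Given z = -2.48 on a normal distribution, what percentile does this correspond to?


CDF(z) = 0.5 * (1 + erf(z/sqrt(2)))
erf(-1.7536) = -0.9869
CDF = 0.0066
Percentile rank = 0.0066 * 100 = 0.66

0.66


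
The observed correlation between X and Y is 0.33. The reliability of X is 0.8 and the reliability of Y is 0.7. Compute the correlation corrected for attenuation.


r_corrected = rxy / sqrt(rxx * ryy)
= 0.33 / sqrt(0.8 * 0.7)
= 0.33 / sqrt(0.56)
= 0.33 / 0.748331
r_corrected = 0.441

0.441


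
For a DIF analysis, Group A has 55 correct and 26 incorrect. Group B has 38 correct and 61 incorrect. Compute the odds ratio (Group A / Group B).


Odds_A = 55/26 = 2.1154
Odds_B = 38/61 = 0.623
OR = Odds_A / Odds_B = 2.1154 / 0.623
Exactly, OR = (55 * 61) / (26 * 38) = 3355 / 988
OR = 3.3957

3.3957


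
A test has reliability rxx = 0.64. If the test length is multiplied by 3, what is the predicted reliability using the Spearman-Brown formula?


r_new = (n * rxx) / (1 + (n-1) * rxx)
r_new = (3 * 0.64) / (1 + 2 * 0.64)
r_new = 1.92 / 2.28
r_new = 0.8421

0.8421


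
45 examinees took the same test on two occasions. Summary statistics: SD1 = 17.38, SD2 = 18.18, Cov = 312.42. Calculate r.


r = cov(X,Y) / (SD_X * SD_Y)
r = 312.42 / (17.38 * 18.18)
r = 312.42 / 315.9684
r = 0.9888

0.9888


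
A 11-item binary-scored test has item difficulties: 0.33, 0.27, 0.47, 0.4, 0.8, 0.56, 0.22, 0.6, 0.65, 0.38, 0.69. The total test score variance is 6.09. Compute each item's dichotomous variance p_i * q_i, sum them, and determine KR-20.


For each item, compute p_i * q_i:
  Item 1: 0.33 * 0.67 = 0.2211
  Item 2: 0.27 * 0.73 = 0.1971
  Item 3: 0.47 * 0.53 = 0.2491
  Item 4: 0.4 * 0.6 = 0.24
  Item 5: 0.8 * 0.2 = 0.16
  Item 6: 0.56 * 0.44 = 0.2464
  Item 7: 0.22 * 0.78 = 0.1716
  Item 8: 0.6 * 0.4 = 0.24
  Item 9: 0.65 * 0.35 = 0.2275
  Item 10: 0.38 * 0.62 = 0.2356
  Item 11: 0.69 * 0.31 = 0.2139
Sum(p_i * q_i) = 0.2211 + 0.1971 + 0.2491 + 0.24 + 0.16 + 0.2464 + 0.1716 + 0.24 + 0.2275 + 0.2356 + 0.2139 = 2.4023
KR-20 = (k/(k-1)) * (1 - Sum(p_i*q_i) / Var_total)
= (11/10) * (1 - 2.4023/6.09)
= 1.1 * 0.6055
KR-20 = 0.6661

0.6661


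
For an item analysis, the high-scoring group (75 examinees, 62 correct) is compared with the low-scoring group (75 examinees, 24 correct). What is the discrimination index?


p_upper = 62/75 = 0.8267
p_lower = 24/75 = 0.32
D = 0.8267 - 0.32 = 0.5067

0.5067


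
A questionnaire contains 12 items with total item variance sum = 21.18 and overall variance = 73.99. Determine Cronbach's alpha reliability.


alpha = (k/(k-1)) * (1 - sum(si^2)/s_total^2)
= (12/11) * (1 - 21.18/73.99)
alpha = 0.7786

0.7786


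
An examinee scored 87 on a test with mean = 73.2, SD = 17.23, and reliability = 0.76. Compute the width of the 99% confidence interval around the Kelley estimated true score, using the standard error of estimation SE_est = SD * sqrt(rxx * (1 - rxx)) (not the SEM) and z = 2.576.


True score estimate = 0.76*87 + 0.24*73.2 = 83.688
SE_est = SD * sqrt(rxx * (1 - rxx)) = 17.23 * sqrt(0.76 * 0.24) = 17.23 * sqrt(0.1824) = 7.358642
CI = T_est +/- z * SE_est, so width = 2 * z * SE_est = 2 * 2.576 * 7.358642
Width = 37.9117

37.9117


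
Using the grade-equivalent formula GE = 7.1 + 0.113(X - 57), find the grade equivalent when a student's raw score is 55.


raw - median = 55 - 57 = -2
slope * diff = 0.113 * -2 = -0.226
GE = 7.1 + -0.226
GE = 6.874

6.874


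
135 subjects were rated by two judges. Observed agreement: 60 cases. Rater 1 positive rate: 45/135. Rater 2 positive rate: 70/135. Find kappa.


P_o = 60/135 = 0.444444
P_e = (45*70 + 90*65) / 18225 = 0.493827
kappa = (P_o - P_e) / (1 - P_e)
kappa = (0.444444 - 0.493827) / (1 - 0.493827)
kappa = -0.0976

-0.0976


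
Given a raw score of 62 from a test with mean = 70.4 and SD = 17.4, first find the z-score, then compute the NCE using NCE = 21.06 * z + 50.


z = (X - mean) / SD = (62 - 70.4) / 17.4
z = -8.4 / 17.4
z = -0.4828
NCE = NCE = 21.06z + 50
Carry z at full precision (z = -8.4 / 17.4) into the conversion:
NCE = 21.06 * (-8.4 / 17.4) + 50 = -176.904 / 17.4 + 50
NCE = -10.1669 + 50
NCE = 39.8331

39.8331


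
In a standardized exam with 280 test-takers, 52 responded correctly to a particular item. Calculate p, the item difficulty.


Item difficulty p = number correct / total examinees
p = 52 / 280
p = 0.1857

0.1857


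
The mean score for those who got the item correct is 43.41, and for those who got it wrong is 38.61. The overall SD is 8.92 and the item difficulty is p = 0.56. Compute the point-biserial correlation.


q = 1 - p = 0.44
rpb = ((M1 - M0) / SD) * sqrt(p * q)
rpb = ((43.41 - 38.61) / 8.92) * sqrt(0.56 * 0.44)
rpb = 0.2671

0.2671


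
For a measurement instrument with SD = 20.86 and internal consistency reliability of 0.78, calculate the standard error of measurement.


SEM = SD * sqrt(1 - rxx)
SEM = 20.86 * sqrt(1 - 0.78)
SEM = 20.86 * sqrt(0.22) = 20.86 * 0.469042
SEM = 9.7842

9.7842


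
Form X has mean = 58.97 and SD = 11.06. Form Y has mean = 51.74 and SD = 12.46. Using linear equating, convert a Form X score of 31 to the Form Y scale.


slope = SD_Y / SD_X = 12.46 / 11.06 ~ 1.1266
intercept = mean_Y - slope * mean_X = 51.74 - (12.46 / 11.06) * 58.97 ~ -14.6946
Y = slope * X + intercept. To avoid rounding drift from the rounded slope/intercept, evaluate the equivalent form Y = mean_Y + SD_Y * (X - mean_X) / SD_X at full precision:
Y = 51.74 + 12.46 * (31 - 58.97) / 11.06
Y = 51.74 - 12.46 * 27.97 / 11.06
Y = 51.74 - 348.5062 / 11.06
Y = 51.74 - 31.5105
Y = 20.2295

20.2295


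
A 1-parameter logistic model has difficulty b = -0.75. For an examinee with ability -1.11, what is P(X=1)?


theta - b = -1.11 - -0.75 = -0.36
exp(-(theta - b)) = exp(0.36) = 1.4333
P = 1 / (1 + 1.4333)
P = 0.411

0.411


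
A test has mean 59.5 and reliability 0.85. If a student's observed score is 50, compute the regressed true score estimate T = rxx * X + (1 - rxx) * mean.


T_est = rxx * X + (1 - rxx) * mean
T_est = 0.85 * 50 + 0.15 * 59.5
T_est = 42.5 + 8.925
T_est = 51.425

51.425


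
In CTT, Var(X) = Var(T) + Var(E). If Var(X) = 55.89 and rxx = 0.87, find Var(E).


var_true = rxx * var_obs = 0.87 * 55.89 = 48.6243
var_error = var_obs - var_true
var_error = 55.89 - 48.6243
var_error = 7.2657

7.2657


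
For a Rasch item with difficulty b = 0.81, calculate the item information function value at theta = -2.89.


P = 1/(1+exp(-(-2.89-0.81))) = 0.0241
I = P*(1-P) = 0.0241 * 0.9759
I = 0.0235

0.0235


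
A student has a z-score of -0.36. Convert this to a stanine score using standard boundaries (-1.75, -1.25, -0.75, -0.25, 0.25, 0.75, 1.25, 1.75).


Stanine boundaries: [-1.75, -1.25, -0.75, -0.25, 0.25, 0.75, 1.25, 1.75]
z = -0.36
Check each boundary:
  z >= -1.75 -> could be stanine 2
  z >= -1.25 -> could be stanine 3
  z >= -0.75 -> could be stanine 4
  z < -0.25
  z < 0.25
  z < 0.75
  z < 1.25
  z < 1.75
Highest qualifying boundary gives stanine = 4

4
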